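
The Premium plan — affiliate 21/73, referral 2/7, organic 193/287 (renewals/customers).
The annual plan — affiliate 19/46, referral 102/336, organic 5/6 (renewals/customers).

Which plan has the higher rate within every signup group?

Affiliate: the Premium plan 21/73 = 28.8%, the annual plan 19/46 = 41.3% → the annual plan
Referral: the Premium plan 2/7 = 28.6%, the annual plan 102/336 = 30.4% → the annual plan
Organic: the Premium plan 193/287 = 67.2%, the annual plan 5/6 = 83.3% → the annual plan
The annual plan has the higher rate in all 3 groups.

the annual plan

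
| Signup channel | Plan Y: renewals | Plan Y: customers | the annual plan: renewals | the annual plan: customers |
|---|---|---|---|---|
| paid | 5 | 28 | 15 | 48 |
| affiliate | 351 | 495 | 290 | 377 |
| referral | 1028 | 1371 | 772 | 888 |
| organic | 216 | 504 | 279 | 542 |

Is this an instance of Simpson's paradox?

Paid: Plan Y 5/28 = 17.9%, the annual plan 15/48 = 31.2% → the annual plan
Affiliate: Plan Y 351/495 = 70.9%, the annual plan 290/377 = 76.9% → the annual plan
Referral: Plan Y 1028/1371 = 75.0%, the annual plan 772/888 = 86.9% → the annual plan
Organic: Plan Y 216/504 = 42.9%, the annual plan 279/542 = 51.5% → the annual plan
Overall: Plan Y 1600/2398 = 66.7%, the annual plan 1356/1855 = 73.1% → the annual plan
The annual plan wins overall and in every signup group — no reversal.

No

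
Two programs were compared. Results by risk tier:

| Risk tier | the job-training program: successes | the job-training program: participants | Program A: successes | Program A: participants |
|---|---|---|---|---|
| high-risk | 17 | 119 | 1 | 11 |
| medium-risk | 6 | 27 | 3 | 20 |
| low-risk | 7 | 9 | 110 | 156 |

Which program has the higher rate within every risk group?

High-risk: the job-training program 17/119 = 14.3%, Program A 1/11 = 9.1% → the job-training program
Medium-risk: the job-training program 6/27 = 22.2%, Program A 3/20 = 15.0% → the job-training program
Low-risk: the job-training program 7/9 = 77.8%, Program A 110/156 = 70.5% → the job-training program
The job-training program has the higher rate in all 3 groups.

the job-training program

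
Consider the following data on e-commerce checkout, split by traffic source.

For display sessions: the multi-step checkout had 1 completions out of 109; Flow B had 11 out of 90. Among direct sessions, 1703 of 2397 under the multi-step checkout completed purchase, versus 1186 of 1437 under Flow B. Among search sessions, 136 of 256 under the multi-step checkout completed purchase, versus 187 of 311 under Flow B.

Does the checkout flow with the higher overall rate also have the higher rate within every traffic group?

Yes

Display: the multi-step checkout 1/109 = 0.9%, Flow B 11/90 = 12.2% → Flow B
Direct: the multi-step checkout 1703/2397 = 71.0%, Flow B 1186/1437 = 82.5% → Flow B
Search: the multi-step checkout 136/256 = 53.1%, Flow B 187/311 = 60.1% → Flow B
Overall: the multi-step checkout 1840/2762 = 66.6%, Flow B 1384/1838 = 75.3% → Flow B
Flow B wins overall and in every traffic group — no reversal.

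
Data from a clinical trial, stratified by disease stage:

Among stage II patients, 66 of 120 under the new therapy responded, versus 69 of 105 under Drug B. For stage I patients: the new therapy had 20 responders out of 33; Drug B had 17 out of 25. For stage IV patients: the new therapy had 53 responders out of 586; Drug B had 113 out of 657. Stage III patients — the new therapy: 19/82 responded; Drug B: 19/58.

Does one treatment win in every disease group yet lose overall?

Stage II: the new therapy 66/120 = 55.0%, Drug B 69/105 = 65.7% → Drug B
Stage I: the new therapy 20/33 = 60.6%, Drug B 17/25 = 68.0% → Drug B
Stage IV: the new therapy 53/586 = 9.0%, Drug B 113/657 = 17.2% → Drug B
Stage III: the new therapy 19/82 = 23.2%, Drug B 19/58 = 32.8% → Drug B
Overall: the new therapy 158/821 = 19.2%, Drug B 218/845 = 25.8% → Drug B
Drug B wins overall and in every disease group — no reversal.

No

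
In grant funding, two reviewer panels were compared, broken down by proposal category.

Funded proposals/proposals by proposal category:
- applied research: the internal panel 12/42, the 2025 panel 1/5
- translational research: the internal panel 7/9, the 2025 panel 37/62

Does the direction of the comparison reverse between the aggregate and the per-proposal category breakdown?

Applied research: the internal panel 12/42 = 28.6%, the 2025 panel 1/5 = 20.0% → the internal panel
Translational research: the internal panel 7/9 = 77.8%, the 2025 panel 37/62 = 59.7% → the internal panel
Overall: the internal panel 19/51 = 37.3%, the 2025 panel 38/67 = 56.7% → the 2025 panel
The internal panel wins each proposal group but the 2025 panel wins overall — the comparison reverses. The internal panel's proposals skew toward applied research, which has a lower base rate.

Yes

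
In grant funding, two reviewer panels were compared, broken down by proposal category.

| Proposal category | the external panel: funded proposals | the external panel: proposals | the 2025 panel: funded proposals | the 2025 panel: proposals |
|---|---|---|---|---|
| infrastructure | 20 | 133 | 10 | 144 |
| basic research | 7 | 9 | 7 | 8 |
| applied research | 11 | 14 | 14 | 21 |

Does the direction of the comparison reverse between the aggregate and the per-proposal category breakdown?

No

Infrastructure: the external panel 20/133 = 15.0%, the 2025 panel 10/144 = 6.9% → the external panel
Basic research: the external panel 7/9 = 77.8%, the 2025 panel 7/8 = 87.5% → the 2025 panel
Applied research: the external panel 11/14 = 78.6%, the 2025 panel 14/21 = 66.7% → the external panel
Overall: the external panel 38/156 = 24.4%, the 2025 panel 31/173 = 17.9% → the external panel
Neither sweeps: the external panel wins 2 of 3 groups, the 2025 panel wins 1. The external panel wins overall but not every group — no Simpson reversal.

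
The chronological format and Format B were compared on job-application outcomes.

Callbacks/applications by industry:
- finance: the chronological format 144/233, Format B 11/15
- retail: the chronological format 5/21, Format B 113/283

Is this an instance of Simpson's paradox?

Yes

Finance: the chronological format 144/233 = 61.8%, Format B 11/15 = 73.3% → Format B
Retail: the chronological format 5/21 = 23.8%, Format B 113/283 = 39.9% → Format B
Overall: the chronological format 149/254 = 58.7%, Format B 124/298 = 41.6% → the chronological format
Format B wins each industry group but the chronological format wins overall — the comparison reverses. Format B's applications skew toward retail, which has a lower base rate.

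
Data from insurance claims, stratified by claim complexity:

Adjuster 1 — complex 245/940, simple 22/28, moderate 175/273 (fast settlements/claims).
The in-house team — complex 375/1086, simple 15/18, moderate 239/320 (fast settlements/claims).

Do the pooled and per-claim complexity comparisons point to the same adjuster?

Yes

Complex: Adjuster 1 245/940 = 26.1%, the in-house team 375/1086 = 34.5% → the in-house team
Simple: Adjuster 1 22/28 = 78.6%, the in-house team 15/18 = 83.3% → the in-house team
Moderate: Adjuster 1 175/273 = 64.1%, the in-house team 239/320 = 74.7% → the in-house team
Overall: Adjuster 1 442/1241 = 35.6%, the in-house team 629/1424 = 44.2% → the in-house team
The in-house team wins overall and in every claim group — no reversal.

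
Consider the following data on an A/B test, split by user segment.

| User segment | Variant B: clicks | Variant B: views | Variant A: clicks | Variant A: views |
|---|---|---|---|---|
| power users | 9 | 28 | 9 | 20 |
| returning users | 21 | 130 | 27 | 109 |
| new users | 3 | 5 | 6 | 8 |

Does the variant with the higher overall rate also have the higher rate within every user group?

Yes

Power users: Variant B 9/28 = 32.1%, Variant A 9/20 = 45.0% → Variant A
Returning users: Variant B 21/130 = 16.2%, Variant A 27/109 = 24.8% → Variant A
New users: Variant B 3/5 = 60.0%, Variant A 6/8 = 75.0% → Variant A
Overall: Variant B 33/163 = 20.2%, Variant A 42/137 = 30.7% → Variant A
Variant A wins overall and in every user group — no reversal.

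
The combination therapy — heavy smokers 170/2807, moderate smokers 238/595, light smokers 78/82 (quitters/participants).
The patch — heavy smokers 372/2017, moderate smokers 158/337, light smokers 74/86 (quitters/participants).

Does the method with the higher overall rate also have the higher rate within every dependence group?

No

Heavy smokers: the combination therapy 170/2807 = 6.1%, the patch 372/2017 = 18.4% → the patch
Moderate smokers: the combination therapy 238/595 = 40.0%, the patch 158/337 = 46.9% → the patch
Light smokers: the combination therapy 78/82 = 95.1%, the patch 74/86 = 86.0% → the combination therapy
Overall: the combination therapy 486/3484 = 13.9%, the patch 604/2440 = 24.8% → the patch
Neither sweeps: the combination therapy wins 1 of 3 groups, the patch wins 2. The patch wins overall but not every group — no Simpson reversal.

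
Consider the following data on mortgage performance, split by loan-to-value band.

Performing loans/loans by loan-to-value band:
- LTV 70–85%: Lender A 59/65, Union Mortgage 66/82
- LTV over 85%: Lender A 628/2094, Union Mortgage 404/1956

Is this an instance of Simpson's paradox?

LTV 70–85%: Lender A 59/65 = 90.8%, Union Mortgage 66/82 = 80.5% → Lender A
LTV over 85%: Lender A 628/2094 = 30.0%, Union Mortgage 404/1956 = 20.7% → Lender A
Overall: Lender A 687/2159 = 31.8%, Union Mortgage 470/2038 = 23.1% → Lender A
Lender A wins overall and in every loan-to-value group — no reversal.

No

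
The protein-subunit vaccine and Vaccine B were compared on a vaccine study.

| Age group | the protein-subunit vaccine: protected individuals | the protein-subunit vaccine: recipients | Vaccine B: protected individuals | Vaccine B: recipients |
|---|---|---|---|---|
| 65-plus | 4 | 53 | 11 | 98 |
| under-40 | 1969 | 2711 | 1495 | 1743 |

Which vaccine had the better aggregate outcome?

Vaccine B

65-plus: the protein-subunit vaccine 4/53 = 7.5%, Vaccine B 11/98 = 11.2% → Vaccine B
Under-40: the protein-subunit vaccine 1969/2711 = 72.6%, Vaccine B 1495/1743 = 85.8% → Vaccine B
Overall: the protein-subunit vaccine 1973/2764 = 71.4%, Vaccine B 1506/1841 = 81.8% → Vaccine B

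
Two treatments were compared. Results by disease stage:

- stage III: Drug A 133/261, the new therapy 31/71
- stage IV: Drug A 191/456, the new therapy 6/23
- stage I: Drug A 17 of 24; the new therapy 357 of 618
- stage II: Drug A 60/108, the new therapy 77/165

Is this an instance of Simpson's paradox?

Stage III: Drug A 133/261 = 51.0%, the new therapy 31/71 = 43.7% → Drug A
Stage IV: Drug A 191/456 = 41.9%, the new therapy 6/23 = 26.1% → Drug A
Stage I: Drug A 17/24 = 70.8%, the new therapy 357/618 = 57.8% → Drug A
Stage II: Drug A 60/108 = 55.6%, the new therapy 77/165 = 46.7% → Drug A
Overall: Drug A 401/849 = 47.2%, the new therapy 471/877 = 53.7% → the new therapy
Drug A wins each disease group but the new therapy wins overall — the comparison reverses. Drug A's patients skew toward stage IV, which has a lower base rate.

Yes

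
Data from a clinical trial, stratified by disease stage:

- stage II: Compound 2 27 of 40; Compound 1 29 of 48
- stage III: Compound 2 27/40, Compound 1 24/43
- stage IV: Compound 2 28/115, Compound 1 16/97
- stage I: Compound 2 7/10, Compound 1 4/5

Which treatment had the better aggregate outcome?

Compound 2

Stage II: Compound 2 27/40 = 67.5%, Compound 1 29/48 = 60.4% → Compound 2
Stage III: Compound 2 27/40 = 67.5%, Compound 1 24/43 = 55.8% → Compound 2
Stage IV: Compound 2 28/115 = 24.3%, Compound 1 16/97 = 16.5% → Compound 2
Stage I: Compound 2 7/10 = 70.0%, Compound 1 4/5 = 80.0% → Compound 1
Overall: Compound 2 89/205 = 43.4%, Compound 1 73/193 = 37.8% → Compound 2
(Neither sweeps every disease group, but Compound 2 has the higher pooled rate.)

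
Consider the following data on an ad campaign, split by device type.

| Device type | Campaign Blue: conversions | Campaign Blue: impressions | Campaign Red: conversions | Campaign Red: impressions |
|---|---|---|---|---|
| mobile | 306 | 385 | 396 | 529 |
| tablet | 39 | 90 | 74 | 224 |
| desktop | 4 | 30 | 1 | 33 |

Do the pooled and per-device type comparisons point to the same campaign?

Yes

Mobile: Campaign Blue 306/385 = 79.5%, Campaign Red 396/529 = 74.9% → Campaign Blue
Tablet: Campaign Blue 39/90 = 43.3%, Campaign Red 74/224 = 33.0% → Campaign Blue
Desktop: Campaign Blue 4/30 = 13.3%, Campaign Red 1/33 = 3.0% → Campaign Blue
Overall: Campaign Blue 349/505 = 69.1%, Campaign Red 471/786 = 59.9% → Campaign Blue
Campaign Blue wins overall and in every device group — no reversal.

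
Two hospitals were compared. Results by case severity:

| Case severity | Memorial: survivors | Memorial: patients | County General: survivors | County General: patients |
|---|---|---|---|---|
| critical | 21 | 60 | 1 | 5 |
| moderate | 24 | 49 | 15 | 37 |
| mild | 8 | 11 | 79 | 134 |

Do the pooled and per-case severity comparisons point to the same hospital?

No

Critical: Memorial 21/60 = 35.0%, County General 1/5 = 20.0% → Memorial
Moderate: Memorial 24/49 = 49.0%, County General 15/37 = 40.5% → Memorial
Mild: Memorial 8/11 = 72.7%, County General 79/134 = 59.0% → Memorial
Overall: Memorial 53/120 = 44.2%, County General 95/176 = 54.0% → County General
Memorial wins each case group but County General wins overall — the comparison reverses. Memorial's patients skew toward critical, which has a lower base rate.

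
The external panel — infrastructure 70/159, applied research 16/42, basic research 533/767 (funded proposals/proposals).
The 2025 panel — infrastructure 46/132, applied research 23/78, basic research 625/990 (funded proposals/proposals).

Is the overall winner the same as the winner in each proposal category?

Yes

Infrastructure: the external panel 70/159 = 44.0%, the 2025 panel 46/132 = 34.8% → the external panel
Applied research: the external panel 16/42 = 38.1%, the 2025 panel 23/78 = 29.5% → the external panel
Basic research: the external panel 533/767 = 69.5%, the 2025 panel 625/990 = 63.1% → the external panel
Overall: the external panel 619/968 = 63.9%, the 2025 panel 694/1200 = 57.8% → the external panel
The external panel wins overall and in every proposal group — no reversal.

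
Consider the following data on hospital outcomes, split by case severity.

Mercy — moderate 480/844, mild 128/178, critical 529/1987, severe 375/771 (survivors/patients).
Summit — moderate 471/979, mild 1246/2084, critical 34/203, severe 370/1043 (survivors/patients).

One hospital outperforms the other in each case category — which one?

Moderate: Mercy 480/844 = 56.9%, Summit 471/979 = 48.1% → Mercy
Mild: Mercy 128/178 = 71.9%, Summit 1246/2084 = 59.8% → Mercy
Critical: Mercy 529/1987 = 26.6%, Summit 34/203 = 16.7% → Mercy
Severe: Mercy 375/771 = 48.6%, Summit 370/1043 = 35.5% → Mercy
Mercy has the higher rate in all 4 groups.

Mercy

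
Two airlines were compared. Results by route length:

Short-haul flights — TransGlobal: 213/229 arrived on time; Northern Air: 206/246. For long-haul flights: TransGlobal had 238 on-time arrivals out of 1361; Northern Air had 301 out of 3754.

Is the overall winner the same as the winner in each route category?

Short-haul: TransGlobal 213/229 = 93.0%, Northern Air 206/246 = 83.7% → TransGlobal
Long-haul: TransGlobal 238/1361 = 17.5%, Northern Air 301/3754 = 8.0% → TransGlobal
Overall: TransGlobal 451/1590 = 28.4%, Northern Air 507/4000 = 12.7% → TransGlobal
TransGlobal wins overall and in every route group — no reversal.

Yes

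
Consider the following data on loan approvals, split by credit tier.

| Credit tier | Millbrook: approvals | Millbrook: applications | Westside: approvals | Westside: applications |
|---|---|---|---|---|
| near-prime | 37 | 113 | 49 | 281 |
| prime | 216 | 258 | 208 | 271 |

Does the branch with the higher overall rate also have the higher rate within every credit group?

Yes

Near-prime: Millbrook 37/113 = 32.7%, Westside 49/281 = 17.4% → Millbrook
Prime: Millbrook 216/258 = 83.7%, Westside 208/271 = 76.8% → Millbrook
Overall: Millbrook 253/371 = 68.2%, Westside 257/552 = 46.6% → Millbrook
Millbrook wins overall and in every credit group — no reversal.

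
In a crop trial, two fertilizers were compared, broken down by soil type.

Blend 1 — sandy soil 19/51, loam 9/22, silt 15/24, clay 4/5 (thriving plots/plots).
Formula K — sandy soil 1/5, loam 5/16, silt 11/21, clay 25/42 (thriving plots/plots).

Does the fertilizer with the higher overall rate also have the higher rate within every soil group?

Sandy soil: Blend 1 19/51 = 37.3%, Formula K 1/5 = 20.0% → Blend 1
Loam: Blend 1 9/22 = 40.9%, Formula K 5/16 = 31.2% → Blend 1
Silt: Blend 1 15/24 = 62.5%, Formula K 11/21 = 52.4% → Blend 1
Clay: Blend 1 4/5 = 80.0%, Formula K 25/42 = 59.5% → Blend 1
Overall: Blend 1 47/102 = 46.1%, Formula K 42/84 = 50.0% → Formula K
Blend 1 wins each soil group but Formula K wins overall — the comparison reverses. Blend 1's plots skew toward sandy soil, which has a lower base rate.

No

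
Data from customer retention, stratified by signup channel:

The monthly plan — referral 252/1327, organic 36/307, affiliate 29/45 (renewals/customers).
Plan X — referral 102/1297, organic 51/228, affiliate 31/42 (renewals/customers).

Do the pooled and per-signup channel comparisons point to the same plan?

Referral: the monthly plan 252/1327 = 19.0%, Plan X 102/1297 = 7.9% → the monthly plan
Organic: the monthly plan 36/307 = 11.7%, Plan X 51/228 = 22.4% → Plan X
Affiliate: the monthly plan 29/45 = 64.4%, Plan X 31/42 = 73.8% → Plan X
Overall: the monthly plan 317/1679 = 18.9%, Plan X 184/1567 = 11.7% → the monthly plan
Neither sweeps: the monthly plan wins 1 of 3 groups, Plan X wins 2. The monthly plan wins overall but not every group — no Simpson reversal.

No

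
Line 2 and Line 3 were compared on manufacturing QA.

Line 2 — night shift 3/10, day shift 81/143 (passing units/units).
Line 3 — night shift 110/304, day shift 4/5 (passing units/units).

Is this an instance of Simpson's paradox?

Night shift: Line 2 3/10 = 30.0%, Line 3 110/304 = 36.2% → Line 3
Day shift: Line 2 81/143 = 56.6%, Line 3 4/5 = 80.0% → Line 3
Overall: Line 2 84/153 = 54.9%, Line 3 114/309 = 36.9% → Line 2
Line 3 wins each shift group but Line 2 wins overall — the comparison reverses. Line 3's units skew toward night shift, which has a lower base rate.

Yes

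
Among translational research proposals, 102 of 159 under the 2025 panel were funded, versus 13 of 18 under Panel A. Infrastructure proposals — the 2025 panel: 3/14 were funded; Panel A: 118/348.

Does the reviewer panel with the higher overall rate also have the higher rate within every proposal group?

Translational research: the 2025 panel 102/159 = 64.2%, Panel A 13/18 = 72.2% → Panel A
Infrastructure: the 2025 panel 3/14 = 21.4%, Panel A 118/348 = 33.9% → Panel A
Overall: the 2025 panel 105/173 = 60.7%, Panel A 131/366 = 35.8% → the 2025 panel
Panel A wins each proposal group but the 2025 panel wins overall — the comparison reverses. Panel A's proposals skew toward infrastructure, which has a lower base rate.

No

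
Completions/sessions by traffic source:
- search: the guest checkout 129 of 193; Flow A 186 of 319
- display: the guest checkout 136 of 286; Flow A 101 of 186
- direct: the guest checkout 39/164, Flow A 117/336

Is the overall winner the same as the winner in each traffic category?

Search: the guest checkout 129/193 = 66.8%, Flow A 186/319 = 58.3% → the guest checkout
Display: the guest checkout 136/286 = 47.6%, Flow A 101/186 = 54.3% → Flow A
Direct: the guest checkout 39/164 = 23.8%, Flow A 117/336 = 34.8% → Flow A
Overall: the guest checkout 304/643 = 47.3%, Flow A 404/841 = 48.0% → Flow A
Neither sweeps: the guest checkout wins 1 of 3 groups, Flow A wins 2. Flow A wins overall but not every group — no Simpson reversal.

No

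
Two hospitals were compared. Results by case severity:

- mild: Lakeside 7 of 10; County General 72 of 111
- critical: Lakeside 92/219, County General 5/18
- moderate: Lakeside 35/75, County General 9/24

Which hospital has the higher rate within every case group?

Lakeside

Mild: Lakeside 7/10 = 70.0%, County General 72/111 = 64.9% → Lakeside
Critical: Lakeside 92/219 = 42.0%, County General 5/18 = 27.8% → Lakeside
Moderate: Lakeside 35/75 = 46.7%, County General 9/24 = 37.5% → Lakeside
Lakeside has the higher rate in all 3 groups.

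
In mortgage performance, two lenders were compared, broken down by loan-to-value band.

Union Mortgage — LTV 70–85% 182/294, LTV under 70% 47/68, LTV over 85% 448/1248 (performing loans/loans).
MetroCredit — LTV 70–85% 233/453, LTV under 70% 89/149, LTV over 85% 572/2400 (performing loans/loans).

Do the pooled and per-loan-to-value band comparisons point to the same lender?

Yes

LTV 70–85%: Union Mortgage 182/294 = 61.9%, MetroCredit 233/453 = 51.4% → Union Mortgage
LTV under 70%: Union Mortgage 47/68 = 69.1%, MetroCredit 89/149 = 59.7% → Union Mortgage
LTV over 85%: Union Mortgage 448/1248 = 35.9%, MetroCredit 572/2400 = 23.8% → Union Mortgage
Overall: Union Mortgage 677/1610 = 42.0%, MetroCredit 894/3002 = 29.8% → Union Mortgage
Union Mortgage wins overall and in every loan-to-value group — no reversal.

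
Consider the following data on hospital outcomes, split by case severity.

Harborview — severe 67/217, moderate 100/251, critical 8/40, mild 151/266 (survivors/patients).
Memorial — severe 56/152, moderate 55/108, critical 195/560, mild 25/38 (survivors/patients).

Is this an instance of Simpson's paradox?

Severe: Harborview 67/217 = 30.9%, Memorial 56/152 = 36.8% → Memorial
Moderate: Harborview 100/251 = 39.8%, Memorial 55/108 = 50.9% → Memorial
Critical: Harborview 8/40 = 20.0%, Memorial 195/560 = 34.8% → Memorial
Mild: Harborview 151/266 = 56.8%, Memorial 25/38 = 65.8% → Memorial
Overall: Harborview 326/774 = 42.1%, Memorial 331/858 = 38.6% → Harborview
Memorial wins each case group but Harborview wins overall — the comparison reverses. Memorial's patients skew toward critical, which has a lower base rate.

Yes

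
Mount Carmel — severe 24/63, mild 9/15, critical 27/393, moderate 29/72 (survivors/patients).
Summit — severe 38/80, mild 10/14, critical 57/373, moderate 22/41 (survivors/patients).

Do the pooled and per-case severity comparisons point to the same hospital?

Yes

Severe: Mount Carmel 24/63 = 38.1%, Summit 38/80 = 47.5% → Summit
Mild: Mount Carmel 9/15 = 60.0%, Summit 10/14 = 71.4% → Summit
Critical: Mount Carmel 27/393 = 6.9%, Summit 57/373 = 15.3% → Summit
Moderate: Mount Carmel 29/72 = 40.3%, Summit 22/41 = 53.7% → Summit
Overall: Mount Carmel 89/543 = 16.4%, Summit 127/508 = 25.0% → Summit
Summit wins overall and in every case group — no reversal.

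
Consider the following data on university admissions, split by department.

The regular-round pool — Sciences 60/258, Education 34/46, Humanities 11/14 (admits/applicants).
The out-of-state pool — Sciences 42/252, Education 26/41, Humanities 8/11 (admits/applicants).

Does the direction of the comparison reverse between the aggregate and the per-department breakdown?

Sciences: the regular-round pool 60/258 = 23.3%, the out-of-state pool 42/252 = 16.7% → the regular-round pool
Education: the regular-round pool 34/46 = 73.9%, the out-of-state pool 26/41 = 63.4% → the regular-round pool
Humanities: the regular-round pool 11/14 = 78.6%, the out-of-state pool 8/11 = 72.7% → the regular-round pool
Overall: the regular-round pool 105/318 = 33.0%, the out-of-state pool 76/304 = 25.0% → the regular-round pool
The regular-round pool wins overall and in every department group — no reversal.

No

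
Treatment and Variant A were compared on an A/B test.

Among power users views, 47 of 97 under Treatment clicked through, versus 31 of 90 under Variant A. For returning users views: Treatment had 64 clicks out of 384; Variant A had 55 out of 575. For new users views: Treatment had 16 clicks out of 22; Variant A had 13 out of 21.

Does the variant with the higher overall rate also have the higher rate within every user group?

Power users: Treatment 47/97 = 48.5%, Variant A 31/90 = 34.4% → Treatment
Returning users: Treatment 64/384 = 16.7%, Variant A 55/575 = 9.6% → Treatment
New users: Treatment 16/22 = 72.7%, Variant A 13/21 = 61.9% → Treatment
Overall: Treatment 127/503 = 25.2%, Variant A 99/686 = 14.4% → Treatment
Treatment wins overall and in every user group — no reversal.

Yes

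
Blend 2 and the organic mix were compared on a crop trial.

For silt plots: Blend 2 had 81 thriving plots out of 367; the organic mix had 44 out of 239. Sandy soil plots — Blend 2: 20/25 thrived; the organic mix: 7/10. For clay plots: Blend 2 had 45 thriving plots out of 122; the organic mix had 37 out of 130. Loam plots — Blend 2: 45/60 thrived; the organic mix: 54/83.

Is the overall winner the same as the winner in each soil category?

Silt: Blend 2 81/367 = 22.1%, the organic mix 44/239 = 18.4% → Blend 2
Sandy soil: Blend 2 20/25 = 80.0%, the organic mix 7/10 = 70.0% → Blend 2
Clay: Blend 2 45/122 = 36.9%, the organic mix 37/130 = 28.5% → Blend 2
Loam: Blend 2 45/60 = 75.0%, the organic mix 54/83 = 65.1% → Blend 2
Overall: Blend 2 191/574 = 33.3%, the organic mix 142/462 = 30.7% → Blend 2
Blend 2 wins overall and in every soil group — no reversal.

Yes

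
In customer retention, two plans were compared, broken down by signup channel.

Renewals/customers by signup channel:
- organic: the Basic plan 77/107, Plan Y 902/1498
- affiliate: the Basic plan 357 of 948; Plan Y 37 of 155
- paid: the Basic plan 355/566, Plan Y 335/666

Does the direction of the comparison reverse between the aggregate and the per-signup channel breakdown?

Organic: the Basic plan 77/107 = 72.0%, Plan Y 902/1498 = 60.2% → the Basic plan
Affiliate: the Basic plan 357/948 = 37.7%, Plan Y 37/155 = 23.9% → the Basic plan
Paid: the Basic plan 355/566 = 62.7%, Plan Y 335/666 = 50.3% → the Basic plan
Overall: the Basic plan 789/1621 = 48.7%, Plan Y 1274/2319 = 54.9% → Plan Y
The Basic plan wins each signup group but Plan Y wins overall — the comparison reverses. The Basic plan's customers skew toward affiliate, which has a lower base rate.

Yes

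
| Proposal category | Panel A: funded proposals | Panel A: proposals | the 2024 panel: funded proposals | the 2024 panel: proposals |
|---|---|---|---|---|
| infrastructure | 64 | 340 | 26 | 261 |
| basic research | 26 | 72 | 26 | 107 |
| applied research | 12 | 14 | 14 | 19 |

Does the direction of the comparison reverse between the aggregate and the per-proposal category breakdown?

Infrastructure: Panel A 64/340 = 18.8%, the 2024 panel 26/261 = 10.0% → Panel A
Basic research: Panel A 26/72 = 36.1%, the 2024 panel 26/107 = 24.3% → Panel A
Applied research: Panel A 12/14 = 85.7%, the 2024 panel 14/19 = 73.7% → Panel A
Overall: Panel A 102/426 = 23.9%, the 2024 panel 66/387 = 17.1% → Panel A
Panel A wins overall and in every proposal group — no reversal.

No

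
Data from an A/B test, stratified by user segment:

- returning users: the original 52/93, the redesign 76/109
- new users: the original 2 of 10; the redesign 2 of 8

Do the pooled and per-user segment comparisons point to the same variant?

Returning users: the original 52/93 = 55.9%, the redesign 76/109 = 69.7% → the redesign
New users: the original 2/10 = 20.0%, the redesign 2/8 = 25.0% → the redesign
Overall: the original 54/103 = 52.4%, the redesign 78/117 = 66.7% → the redesign
The redesign wins overall and in every user group — no reversal.

Yes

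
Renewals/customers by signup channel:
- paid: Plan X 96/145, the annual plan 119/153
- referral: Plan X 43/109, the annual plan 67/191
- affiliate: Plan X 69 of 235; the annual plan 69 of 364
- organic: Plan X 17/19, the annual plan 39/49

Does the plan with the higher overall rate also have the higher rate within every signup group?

No

Paid: Plan X 96/145 = 66.2%, the annual plan 119/153 = 77.8% → the annual plan
Referral: Plan X 43/109 = 39.4%, the annual plan 67/191 = 35.1% → Plan X
Affiliate: Plan X 69/235 = 29.4%, the annual plan 69/364 = 19.0% → Plan X
Organic: Plan X 17/19 = 89.5%, the annual plan 39/49 = 79.6% → Plan X
Overall: Plan X 225/508 = 44.3%, the annual plan 294/757 = 38.8% → Plan X
Neither sweeps: Plan X wins 3 of 4 groups, the annual plan wins 1. Plan X wins overall but not every group — no Simpson reversal.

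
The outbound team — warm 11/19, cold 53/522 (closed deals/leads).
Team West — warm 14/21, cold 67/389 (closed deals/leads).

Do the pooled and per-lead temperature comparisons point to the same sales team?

Yes

Warm: the outbound team 11/19 = 57.9%, Team West 14/21 = 66.7% → Team West
Cold: the outbound team 53/522 = 10.2%, Team West 67/389 = 17.2% → Team West
Overall: the outbound team 64/541 = 11.8%, Team West 81/410 = 19.8% → Team West
Team West wins overall and in every lead group — no reversal.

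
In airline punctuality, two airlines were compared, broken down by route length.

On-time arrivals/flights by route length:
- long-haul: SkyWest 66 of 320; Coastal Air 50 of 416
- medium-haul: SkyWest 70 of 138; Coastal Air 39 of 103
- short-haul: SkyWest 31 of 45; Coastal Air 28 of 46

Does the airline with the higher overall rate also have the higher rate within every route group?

Yes

Long-haul: SkyWest 66/320 = 20.6%, Coastal Air 50/416 = 12.0% → SkyWest
Medium-haul: SkyWest 70/138 = 50.7%, Coastal Air 39/103 = 37.9% → SkyWest
Short-haul: SkyWest 31/45 = 68.9%, Coastal Air 28/46 = 60.9% → SkyWest
Overall: SkyWest 167/503 = 33.2%, Coastal Air 117/565 = 20.7% → SkyWest
SkyWest wins overall and in every route group — no reversal.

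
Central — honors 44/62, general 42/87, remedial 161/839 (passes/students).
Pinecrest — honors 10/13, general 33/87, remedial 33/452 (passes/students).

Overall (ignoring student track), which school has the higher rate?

Honors: Central 44/62 = 71.0%, Pinecrest 10/13 = 76.9% → Pinecrest
General: Central 42/87 = 48.3%, Pinecrest 33/87 = 37.9% → Central
Remedial: Central 161/839 = 19.2%, Pinecrest 33/452 = 7.3% → Central
Overall: Central 247/988 = 25.0%, Pinecrest 76/552 = 13.8% → Central
(Neither sweeps every student group, but Central has the higher pooled rate.)

Central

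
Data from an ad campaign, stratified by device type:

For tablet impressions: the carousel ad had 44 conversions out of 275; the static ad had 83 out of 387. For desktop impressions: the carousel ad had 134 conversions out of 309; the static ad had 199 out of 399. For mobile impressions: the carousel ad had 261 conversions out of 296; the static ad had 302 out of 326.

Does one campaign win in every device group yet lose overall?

Tablet: the carousel ad 44/275 = 16.0%, the static ad 83/387 = 21.4% → the static ad
Desktop: the carousel ad 134/309 = 43.4%, the static ad 199/399 = 49.9% → the static ad
Mobile: the carousel ad 261/296 = 88.2%, the static ad 302/326 = 92.6% → the static ad
Overall: the carousel ad 439/880 = 49.9%, the static ad 584/1112 = 52.5% → the static ad
The static ad wins overall and in every device group — no reversal.

No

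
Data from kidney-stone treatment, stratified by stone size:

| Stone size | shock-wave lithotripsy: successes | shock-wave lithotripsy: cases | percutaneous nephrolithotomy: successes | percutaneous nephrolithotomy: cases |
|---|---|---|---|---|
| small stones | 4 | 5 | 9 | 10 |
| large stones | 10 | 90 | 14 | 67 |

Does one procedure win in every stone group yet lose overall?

Small stones: shock-wave lithotripsy 4/5 = 80.0%, percutaneous nephrolithotomy 9/10 = 90.0% → percutaneous nephrolithotomy
Large stones: shock-wave lithotripsy 10/90 = 11.1%, percutaneous nephrolithotomy 14/67 = 20.9% → percutaneous nephrolithotomy
Overall: shock-wave lithotripsy 14/95 = 14.7%, percutaneous nephrolithotomy 23/77 = 29.9% → percutaneous nephrolithotomy
Percutaneous nephrolithotomy wins overall and in every stone group — no reversal.

No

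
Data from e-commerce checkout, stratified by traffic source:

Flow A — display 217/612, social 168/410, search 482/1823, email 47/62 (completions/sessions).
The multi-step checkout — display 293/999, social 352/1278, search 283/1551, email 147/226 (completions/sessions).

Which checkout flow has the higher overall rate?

Flow A

Display: Flow A 217/612 = 35.5%, the multi-step checkout 293/999 = 29.3% → Flow A
Social: Flow A 168/410 = 41.0%, the multi-step checkout 352/1278 = 27.5% → Flow A
Search: Flow A 482/1823 = 26.4%, the multi-step checkout 283/1551 = 18.2% → Flow A
Email: Flow A 47/62 = 75.8%, the multi-step checkout 147/226 = 65.0% → Flow A
Overall: Flow A 914/2907 = 31.4%, the multi-step checkout 1075/4054 = 26.5% → Flow A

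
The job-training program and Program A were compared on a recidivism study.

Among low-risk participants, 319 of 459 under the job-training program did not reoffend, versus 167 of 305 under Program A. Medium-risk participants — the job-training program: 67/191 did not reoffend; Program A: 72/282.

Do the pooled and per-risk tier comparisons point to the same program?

Yes

Low-risk: the job-training program 319/459 = 69.5%, Program A 167/305 = 54.8% → the job-training program
Medium-risk: the job-training program 67/191 = 35.1%, Program A 72/282 = 25.5% → the job-training program
Overall: the job-training program 386/650 = 59.4%, Program A 239/587 = 40.7% → the job-training program
The job-training program wins overall and in every risk group — no reversal.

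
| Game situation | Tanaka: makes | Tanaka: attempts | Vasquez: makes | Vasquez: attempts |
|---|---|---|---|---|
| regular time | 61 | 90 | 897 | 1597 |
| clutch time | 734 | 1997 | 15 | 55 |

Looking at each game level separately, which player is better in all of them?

Tanaka

Regular time: Tanaka 61/90 = 67.8%, Vasquez 897/1597 = 56.2% → Tanaka
Clutch time: Tanaka 734/1997 = 36.8%, Vasquez 15/55 = 27.3% → Tanaka
Tanaka has the higher rate in both groups.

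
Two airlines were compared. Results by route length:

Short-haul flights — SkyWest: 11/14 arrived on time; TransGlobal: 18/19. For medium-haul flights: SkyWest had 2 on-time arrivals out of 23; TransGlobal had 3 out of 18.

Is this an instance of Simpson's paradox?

Short-haul: SkyWest 11/14 = 78.6%, TransGlobal 18/19 = 94.7% → TransGlobal
Medium-haul: SkyWest 2/23 = 8.7%, TransGlobal 3/18 = 16.7% → TransGlobal
Overall: SkyWest 13/37 = 35.1%, TransGlobal 21/37 = 56.8% → TransGlobal
TransGlobal wins overall and in every route group — no reversal.

No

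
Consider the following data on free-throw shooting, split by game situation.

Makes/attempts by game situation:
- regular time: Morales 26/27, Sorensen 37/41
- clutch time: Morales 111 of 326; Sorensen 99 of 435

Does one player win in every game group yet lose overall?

Regular time: Morales 26/27 = 96.3%, Sorensen 37/41 = 90.2% → Morales
Clutch time: Morales 111/326 = 34.0%, Sorensen 99/435 = 22.8% → Morales
Overall: Morales 137/353 = 38.8%, Sorensen 136/476 = 28.6% → Morales
Morales wins overall and in every game group — no reversal.

No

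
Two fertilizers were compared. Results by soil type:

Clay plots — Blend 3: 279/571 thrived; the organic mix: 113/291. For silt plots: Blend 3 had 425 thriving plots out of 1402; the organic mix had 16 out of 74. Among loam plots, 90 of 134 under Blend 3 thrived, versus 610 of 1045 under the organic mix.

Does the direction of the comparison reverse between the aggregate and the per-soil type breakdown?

Clay: Blend 3 279/571 = 48.9%, the organic mix 113/291 = 38.8% → Blend 3
Silt: Blend 3 425/1402 = 30.3%, the organic mix 16/74 = 21.6% → Blend 3
Loam: Blend 3 90/134 = 67.2%, the organic mix 610/1045 = 58.4% → Blend 3
Overall: Blend 3 794/2107 = 37.7%, the organic mix 739/1410 = 52.4% → the organic mix
Blend 3 wins each soil group but the organic mix wins overall — the comparison reverses. Blend 3's plots skew toward silt, which has a lower base rate.

Yes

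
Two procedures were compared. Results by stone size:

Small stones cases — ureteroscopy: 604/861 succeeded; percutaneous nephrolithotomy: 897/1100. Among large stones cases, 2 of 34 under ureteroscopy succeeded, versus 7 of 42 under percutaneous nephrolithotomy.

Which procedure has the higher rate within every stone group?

Small stones: ureteroscopy 604/861 = 70.2%, percutaneous nephrolithotomy 897/1100 = 81.5% → percutaneous nephrolithotomy
Large stones: ureteroscopy 2/34 = 5.9%, percutaneous nephrolithotomy 7/42 = 16.7% → percutaneous nephrolithotomy
Percutaneous nephrolithotomy has the higher rate in both groups.

percutaneous nephrolithotomy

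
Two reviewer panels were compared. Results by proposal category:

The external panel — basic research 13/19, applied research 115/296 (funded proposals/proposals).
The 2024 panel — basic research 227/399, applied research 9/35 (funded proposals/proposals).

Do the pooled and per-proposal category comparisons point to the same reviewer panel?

No

Basic research: the external panel 13/19 = 68.4%, the 2024 panel 227/399 = 56.9% → the external panel
Applied research: the external panel 115/296 = 38.9%, the 2024 panel 9/35 = 25.7% → the external panel
Overall: the external panel 128/315 = 40.6%, the 2024 panel 236/434 = 54.4% → the 2024 panel
The external panel wins each proposal group but the 2024 panel wins overall — the comparison reverses. The external panel's proposals skew toward applied research, which has a lower base rate.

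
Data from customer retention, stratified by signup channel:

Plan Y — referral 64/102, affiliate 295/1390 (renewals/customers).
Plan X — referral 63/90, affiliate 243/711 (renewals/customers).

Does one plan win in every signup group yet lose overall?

Referral: Plan Y 64/102 = 62.7%, Plan X 63/90 = 70.0% → Plan X
Affiliate: Plan Y 295/1390 = 21.2%, Plan X 243/711 = 34.2% → Plan X
Overall: Plan Y 359/1492 = 24.1%, Plan X 306/801 = 38.2% → Plan X
Plan X wins overall and in every signup group — no reversal.

No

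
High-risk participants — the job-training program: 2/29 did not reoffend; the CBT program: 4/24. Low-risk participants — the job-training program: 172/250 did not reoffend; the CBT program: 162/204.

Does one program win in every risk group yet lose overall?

No

High-risk: the job-training program 2/29 = 6.9%, the CBT program 4/24 = 16.7% → the CBT program
Low-risk: the job-training program 172/250 = 68.8%, the CBT program 162/204 = 79.4% → the CBT program
Overall: the job-training program 174/279 = 62.4%, the CBT program 166/228 = 72.8% → the CBT program
The CBT program wins overall and in every risk group — no reversal.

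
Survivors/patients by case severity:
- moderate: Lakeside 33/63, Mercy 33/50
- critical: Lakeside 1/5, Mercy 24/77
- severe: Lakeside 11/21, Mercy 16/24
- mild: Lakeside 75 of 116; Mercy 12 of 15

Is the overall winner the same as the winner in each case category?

Moderate: Lakeside 33/63 = 52.4%, Mercy 33/50 = 66.0% → Mercy
Critical: Lakeside 1/5 = 20.0%, Mercy 24/77 = 31.2% → Mercy
Severe: Lakeside 11/21 = 52.4%, Mercy 16/24 = 66.7% → Mercy
Mild: Lakeside 75/116 = 64.7%, Mercy 12/15 = 80.0% → Mercy
Overall: Lakeside 120/205 = 58.5%, Mercy 85/166 = 51.2% → Lakeside
Mercy wins each case group but Lakeside wins overall — the comparison reverses. Mercy's patients skew toward critical, which has a lower base rate.

No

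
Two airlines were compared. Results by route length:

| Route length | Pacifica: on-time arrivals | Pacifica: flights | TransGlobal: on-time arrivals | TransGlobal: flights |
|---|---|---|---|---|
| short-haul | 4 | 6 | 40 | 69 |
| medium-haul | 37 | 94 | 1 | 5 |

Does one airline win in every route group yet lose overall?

Yes

Short-haul: Pacifica 4/6 = 66.7%, TransGlobal 40/69 = 58.0% → Pacifica
Medium-haul: Pacifica 37/94 = 39.4%, TransGlobal 1/5 = 20.0% → Pacifica
Overall: Pacifica 41/100 = 41.0%, TransGlobal 41/74 = 55.4% → TransGlobal
Pacifica wins each route group but TransGlobal wins overall — the comparison reverses. Pacifica's flights skew toward medium-haul, which has a lower base rate.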